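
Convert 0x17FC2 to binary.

0b10111111111000010

Expand each hex digit to 4 bits: 1=0001 7=0111 F=1111 C=1100 2=0010.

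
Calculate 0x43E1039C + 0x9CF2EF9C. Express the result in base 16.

0xE0D3F338

Add column by column in base 16, right to left:
  C+C = 8 carry 1
  9+9+1 = 3 carry 1
  3+F+1 = 3 carry 1
  0+E+1 = F
  1+2 = 3
  E+F = D carry 1
  3+C+1 = 0 carry 1
  4+9+1 = E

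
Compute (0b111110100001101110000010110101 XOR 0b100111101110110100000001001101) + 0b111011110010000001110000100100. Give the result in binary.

0b1010101000001011011110100011100

First 0b111110100001101110000010110101 XOR 0b100111101110110100000001001101 = 0b011001001111011010000011111000.
Add column by column in base 2, right to left:
  0+0 = 0
  0+0 = 0
  0+1 = 1
  1+0 = 1
  1+0 = 1
  1+1 = 0 carry 1
  1+0+1 = 0 carry 1
  1+0+1 = 0 carry 1
  0+0+1 = 1
  0+0 = 0
  0+1 = 1
  0+1 = 1
  0+1 = 1
  1+0 = 1
  0+0 = 0
  1+0 = 1
  1+0 = 1
  0+0 = 0
  1+0 = 1
  1+1 = 0 carry 1
  1+0+1 = 0 carry 1
  1+0+1 = 0 carry 1
  0+1+1 = 0 carry 1
  0+1+1 = 0 carry 1
  1+1+1 = 1 carry 1
  0+1+1 = 0 carry 1
  0+0+1 = 1
  1+1 = 0 carry 1
  1+1+1 = 1 carry 1
  0+1+1 = 0 carry 1
  final carry 1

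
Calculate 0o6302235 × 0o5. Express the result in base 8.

Multiply each base-8 digit by 5, carrying:
  5×5 = 25 → write 1 carry 3
  3×5+3 = 18 → write 2 carry 2
  2×5+2 = 12 → write 4 carry 1
  2×5+1 = 11 → write 3 carry 1
  0×5+1 = 1 → write 1
  3×5 = 15 → write 7 carry 1
  6×5+1 = 31 → write 7 carry 3
  remaining carry: 3

0o37713421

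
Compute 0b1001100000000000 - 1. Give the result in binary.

The trailing 11 digits are 0, so subtracting 1 borrows through: they become 1 and the next digit up decrements.

0b1001011111111111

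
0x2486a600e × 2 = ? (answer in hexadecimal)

0x490d4c01c

Multiply each base-16 digit by 2, carrying:
  e×2 = 28 → write c carry 1
  0×2+1 = 1 → write 1
  0×2 = 0 → write 0
  6×2 = 12 → write c
  a×2 = 20 → write 4 carry 1
  6×2+1 = 13 → write d
  8×2 = 16 → write 0 carry 1
  4×2+1 = 9 → write 9
  2×2 = 4 → write 4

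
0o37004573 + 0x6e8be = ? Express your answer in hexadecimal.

0o37004573 = 0x7c097b in hexadecimal.
Add column by column in base 16, right to left:
  b+e = 9 carry 1
  7+b+1 = 3 carry 1
  9+8+1 = 2 carry 1
  0+e+1 = f
  c+6 = 2 carry 1
  7+0+1 = 8

0x82f239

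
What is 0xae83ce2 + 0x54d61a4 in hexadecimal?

0x10359e86

Add column by column in base 16, right to left:
  2+4 = 6
  e+a = 8 carry 1
  c+1+1 = e
  3+6 = 9
  8+d = 5 carry 1
  e+4+1 = 3 carry 1
  a+5+1 = 0 carry 1
  final carry 1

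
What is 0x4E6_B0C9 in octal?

Expand each hex digit to 4 bits: 4=0100 E=1110 6=0110 B=1011 0=0000 C=1100 9=1001.
Group the bits in threes: 100 111 001 101 011 000 011 001 001 → 471530311.

0o471530311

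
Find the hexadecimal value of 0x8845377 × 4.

Multiply each base-16 digit by 4, carrying:
  7×4 = 28 → write C carry 1
  7×4+1 = 29 → write D carry 1
  3×4+1 = 13 → write D
  5×4 = 20 → write 4 carry 1
  4×4+1 = 17 → write 1 carry 1
  8×4+1 = 33 → write 1 carry 2
  8×4+2 = 34 → write 2 carry 2
  remaining carry: 2

0x22114DDC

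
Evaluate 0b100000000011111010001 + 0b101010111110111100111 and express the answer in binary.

0b1001011000010110111000

Add column by column in base 2, right to left:
  1+1 = 0 carry 1
  0+1+1 = 0 carry 1
  0+1+1 = 0 carry 1
  0+0+1 = 1
  1+0 = 1
  0+1 = 1
  1+1 = 0 carry 1
  1+1+1 = 1 carry 1
  1+1+1 = 1 carry 1
  1+0+1 = 0 carry 1
  1+1+1 = 1 carry 1
  0+1+1 = 0 carry 1
  0+1+1 = 0 carry 1
  0+1+1 = 0 carry 1
  0+1+1 = 0 carry 1
  0+0+1 = 1
  0+1 = 1
  0+0 = 0
  0+1 = 1
  0+0 = 0
  1+1 = 0 carry 1
  final carry 1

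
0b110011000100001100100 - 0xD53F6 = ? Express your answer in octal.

0b110011000100001100100 = 0o6304144 in octal.
0xD53F6 = 0o3251766 in octal.
Subtract column by column in base 8:
  4-6 → 6 (borrow)
  4-6-1 → 5 (borrow)
  1-7-1 → 1 (borrow)
  4-1-1 → 2
  0-5 → 3 (borrow)
  3-2-1 → 0
  6-3 → 3

0o3032156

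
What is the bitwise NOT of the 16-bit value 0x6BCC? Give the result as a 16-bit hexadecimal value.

Each hex digit d becomes F−d:
  6→9, B→4, C→3, C→3

0x9433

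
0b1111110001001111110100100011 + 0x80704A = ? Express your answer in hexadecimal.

0b1111110001001111110100100011 = 0xFC4FD23 in hexadecimal.
Add column by column in base 16, right to left:
  3+A = D
  2+4 = 6
  D+0 = D
  F+7 = 6 carry 1
  4+0+1 = 5
  C+8 = 4 carry 1
  F+0+1 = 0 carry 1
  final carry 1

0x10456D6D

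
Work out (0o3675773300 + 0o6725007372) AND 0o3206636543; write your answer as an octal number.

0o2202002442

Add column by column in base 8, right to left:
  0+2 = 2
  0+7 = 7
  3+3 = 6
  3+7 = 2 carry 1
  7+0+1 = 0 carry 1
  7+0+1 = 0 carry 1
  5+5+1 = 3 carry 1
  7+2+1 = 2 carry 1
  6+7+1 = 6 carry 1
  3+6+1 = 2 carry 1
  final carry 1
Sum = 0o12623002672; now AND with 0o3206636543:
  1&0=0, 2&3=2, 6&2=2, 2&0=0, 3&6=2, 0&6=0, 0&3=0, 2&6=2, 6&5=4, 7&4=4, 2&3=2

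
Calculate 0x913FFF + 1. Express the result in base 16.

0x914000

The trailing 3 digits are F (max in base 16), so adding 1 cascades: they roll to 0 and the next digit up increments.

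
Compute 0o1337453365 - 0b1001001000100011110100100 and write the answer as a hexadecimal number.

0o1337453365 = 0xB7E56F5 in hexadecimal.
0b1001001000100011110100100 = 0x12447A4 in hexadecimal.
Subtract column by column in base 16:
  5-4 → 1
  F-A → 5
  6-7 → F (borrow)
  5-4-1 → 0
  E-4 → A
  7-2 → 5
  B-1 → A

0xA5A0F51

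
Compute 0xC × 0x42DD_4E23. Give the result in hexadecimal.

0x3225FA9A4

Multiply each base-16 digit by 12, carrying:
  3×12 = 36 → write 4 carry 2
  2×12+2 = 26 → write A carry 1
  E×12+1 = 169 → write 9 carry 10
  4×12+10 = 58 → write A carry 3
  D×12+3 = 159 → write F carry 9
  D×12+9 = 165 → write 5 carry 10
  2×12+10 = 34 → write 2 carry 2
  4×12+2 = 50 → write 2 carry 3
  remaining carry: 3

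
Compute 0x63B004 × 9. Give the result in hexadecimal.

0x3813024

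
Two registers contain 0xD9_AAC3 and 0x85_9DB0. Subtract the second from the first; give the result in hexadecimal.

Subtract column by column in base 16:
  3-0 → 3
  C-B → 1
  A-D → D (borrow)
  A-9-1 → 0
  9-5 → 4
  D-8 → 5

0x540D13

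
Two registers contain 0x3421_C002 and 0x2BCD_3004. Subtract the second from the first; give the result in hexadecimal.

0x8548FFE

Subtract column by column in base 16:
  2-4 → E (borrow)
  0-0-1 → F (borrow)
  0-0-1 → F (borrow)
  C-3-1 → 8
  1-D → 4 (borrow)
  2-C-1 → 5 (borrow)
  4-B-1 → 8 (borrow)
  3-2-1 → 0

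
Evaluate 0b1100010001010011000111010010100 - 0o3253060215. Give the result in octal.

0b1100010001010011000111010010100 = 0o14212307224 in octal.
Subtract column by column in base 8:
  4-5 → 7 (borrow)
  2-1-1 → 0
  2-2 → 0
  7-0 → 7
  0-6 → 2 (borrow)
  3-0-1 → 2
  2-3 → 7 (borrow)
  1-5-1 → 3 (borrow)
  2-2-1 → 7 (borrow)
  4-3-1 → 0
  1-0 → 1

0o10737227007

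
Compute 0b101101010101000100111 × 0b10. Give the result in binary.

0b1011010101010001001110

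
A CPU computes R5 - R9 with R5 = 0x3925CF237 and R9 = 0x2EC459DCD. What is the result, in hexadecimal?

Subtract column by column in base 16:
  7-D → A (borrow)
  3-C-1 → 6 (borrow)
  2-D-1 → 4 (borrow)
  F-9-1 → 5
  C-5 → 7
  5-4 → 1
  2-C → 6 (borrow)
  9-E-1 → A (borrow)
  3-2-1 → 0

0xA617546A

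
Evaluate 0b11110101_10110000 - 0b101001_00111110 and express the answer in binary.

Subtract column by column in base 2:
  0-0 → 0
  0-1 → 1 (borrow)
  0-1-1 → 0 (borrow)
  0-1-1 → 0 (borrow)
  1-1-1 → 1 (borrow)
  1-1-1 → 1 (borrow)
  0-0-1 → 1 (borrow)
  1-0-1 → 0
  1-1 → 0
  0-0 → 0
  1-0 → 1
  0-1 → 1 (borrow)
  1-0-1 → 0
  1-1 → 0
  1-0 → 1
  1-0 → 1

0b1100110001110010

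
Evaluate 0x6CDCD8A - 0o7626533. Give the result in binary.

0b110101011101010000000101111

0x6CDCD8A = 0b110110011011100110110001010 in binary.
0o7626533 = 0b111110010110101011011 in binary.
Subtract column by column in base 2:
  0-1 → 1 (borrow)
  1-1-1 → 1 (borrow)
  0-0-1 → 1 (borrow)
  1-1-1 → 1 (borrow)
  0-1-1 → 0 (borrow)
  0-0-1 → 1 (borrow)
  0-1-1 → 0 (borrow)
  1-0-1 → 0
  1-1 → 0
  0-0 → 0
  1-1 → 0
  1-1 → 0
  0-0 → 0
  0-1 → 1 (borrow)
  1-0-1 → 0
  1-0 → 1
  1-1 → 0
  0-1 → 1 (borrow)
  1-1-1 → 1 (borrow)
  1-1-1 → 1 (borrow)
  0-1-1 → 0 (borrow)
  0-0-1 → 1 (borrow)
  1-0-1 → 0
  1-0 → 1
  0-0 → 0
  1-0 → 1
  1-0 → 1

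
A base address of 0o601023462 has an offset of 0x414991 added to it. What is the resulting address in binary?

0b110010001010111000011000011

0o601023462 = 0b110000001000010011100110010 in binary.
0x414991 = 0b10000010100100110010001 in binary.
Add column by column in base 2, right to left:
  0+1 = 1
  1+0 = 1
  0+0 = 0
  0+0 = 0
  1+1 = 0 carry 1
  1+0+1 = 0 carry 1
  0+0+1 = 1
  0+1 = 1
  1+1 = 0 carry 1
  1+0+1 = 0 carry 1
  1+0+1 = 0 carry 1
  0+1+1 = 0 carry 1
  0+0+1 = 1
  1+0 = 1
  0+1 = 1
  0+0 = 0
  0+1 = 1
  0+0 = 0
  1+0 = 1
  0+0 = 0
  0+0 = 0
  0+0 = 0
  0+1 = 1
  0+0 = 0
  0+0 = 0
  1+0 = 1
  1+0 = 1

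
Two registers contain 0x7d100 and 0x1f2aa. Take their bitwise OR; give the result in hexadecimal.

0x7f3aa

OR each hex digit independently (no carries):
  7|1=7, d|f=f, 1|2=3, 0|a=a, 0|a=a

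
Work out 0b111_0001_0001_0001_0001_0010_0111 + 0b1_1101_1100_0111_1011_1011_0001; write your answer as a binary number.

0b1000111011011000110011011000

Add column by column in base 2, right to left:
  1+1 = 0 carry 1
  1+0+1 = 0 carry 1
  1+0+1 = 0 carry 1
  0+0+1 = 1
  0+1 = 1
  1+1 = 0 carry 1
  0+0+1 = 1
  0+1 = 1
  1+1 = 0 carry 1
  0+1+1 = 0 carry 1
  0+0+1 = 1
  0+1 = 1
  1+1 = 0 carry 1
  0+1+1 = 0 carry 1
  0+1+1 = 0 carry 1
  0+0+1 = 1
  1+0 = 1
  0+0 = 0
  0+1 = 1
  0+1 = 1
  1+1 = 0 carry 1
  0+0+1 = 1
  0+1 = 1
  0+1 = 1
  1+1 = 0 carry 1
  1+0+1 = 0 carry 1
  1+0+1 = 0 carry 1
  final carry 1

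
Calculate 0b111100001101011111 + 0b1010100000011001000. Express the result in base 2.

0b10010000010000100111

Add column by column in base 2, right to left:
  1+0 = 1
  1+0 = 1
  1+0 = 1
  1+1 = 0 carry 1
  1+0+1 = 0 carry 1
  0+0+1 = 1
  1+1 = 0 carry 1
  0+1+1 = 0 carry 1
  1+0+1 = 0 carry 1
  1+0+1 = 0 carry 1
  0+0+1 = 1
  0+0 = 0
  0+0 = 0
  0+0 = 0
  1+1 = 0 carry 1
  1+0+1 = 0 carry 1
  1+1+1 = 1 carry 1
  1+0+1 = 0 carry 1
  0+1+1 = 0 carry 1
  final carry 1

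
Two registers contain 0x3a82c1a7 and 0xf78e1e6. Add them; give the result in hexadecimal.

0x49fba38d

Add column by column in base 16, right to left:
  7+6 = d
  a+e = 8 carry 1
  1+1+1 = 3
  c+e = a carry 1
  2+8+1 = b
  8+7 = f
  a+f = 9 carry 1
  3+0+1 = 4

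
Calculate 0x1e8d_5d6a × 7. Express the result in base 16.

Multiply each base-16 digit by 7, carrying:
  a×7 = 70 → write 6 carry 4
  6×7+4 = 46 → write e carry 2
  d×7+2 = 93 → write d carry 5
  5×7+5 = 40 → write 8 carry 2
  d×7+2 = 93 → write d carry 5
  8×7+5 = 61 → write d carry 3
  e×7+3 = 101 → write 5 carry 6
  1×7+6 = 13 → write d

0xd5dd8de6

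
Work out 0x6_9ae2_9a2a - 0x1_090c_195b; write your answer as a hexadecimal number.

Subtract column by column in base 16:
  a-b → f (borrow)
  2-5-1 → c (borrow)
  a-9-1 → 0
  9-1 → 8
  2-c → 6 (borrow)
  e-0-1 → d
  a-9 → 1
  9-0 → 9
  6-1 → 5

0x591d680cf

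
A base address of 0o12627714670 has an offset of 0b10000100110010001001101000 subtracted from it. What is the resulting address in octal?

0b10000100110010001001101000 = 0o204621150 in octal.
Subtract column by column in base 8:
  0-0 → 0
  7-5 → 2
  6-1 → 5
  4-1 → 3
  1-2 → 7 (borrow)
  7-6-1 → 0
  7-4 → 3
  2-0 → 2
  6-2 → 4
  2-0 → 2
  1-0 → 1

0o12423073520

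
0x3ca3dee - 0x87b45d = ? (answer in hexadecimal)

0x3428991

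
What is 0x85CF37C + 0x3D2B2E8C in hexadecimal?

0x45882208

Add column by column in base 16, right to left:
  C+C = 8 carry 1
  7+8+1 = 0 carry 1
  3+E+1 = 2 carry 1
  F+2+1 = 2 carry 1
  C+B+1 = 8 carry 1
  5+2+1 = 8
  8+D = 5 carry 1
  0+3+1 = 4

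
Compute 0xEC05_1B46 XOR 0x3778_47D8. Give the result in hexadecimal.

XOR each hex digit independently (no carries):
  E^3=D, C^7=B, 0^7=7, 5^8=D, 1^4=5, B^7=C, 4^D=9, 6^8=E

0xDB7D5C9E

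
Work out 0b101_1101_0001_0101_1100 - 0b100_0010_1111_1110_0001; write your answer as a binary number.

0b11010000101111011

Subtract column by column in base 2:
  0-1 → 1 (borrow)
  0-0-1 → 1 (borrow)
  1-0-1 → 0
  1-0 → 1
  1-0 → 1
  0-1 → 1 (borrow)
  1-1-1 → 1 (borrow)
  0-1-1 → 0 (borrow)
  1-1-1 → 1 (borrow)
  0-1-1 → 0 (borrow)
  0-1-1 → 0 (borrow)
  0-1-1 → 0 (borrow)
  1-0-1 → 0
  0-1 → 1 (borrow)
  1-0-1 → 0
  1-0 → 1
  1-0 → 1
  0-0 → 0
  1-1 → 0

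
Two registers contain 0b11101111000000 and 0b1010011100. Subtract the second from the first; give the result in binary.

Subtract column by column in base 2:
  0-0 → 0
  0-0 → 0
  0-1 → 1 (borrow)
  0-1-1 → 0 (borrow)
  0-1-1 → 0 (borrow)
  0-0-1 → 1 (borrow)
  1-0-1 → 0
  1-1 → 0
  1-0 → 1
  1-1 → 0
  0-0 → 0
  1-0 → 1
  1-0 → 1
  1-0 → 1

0b11100100100100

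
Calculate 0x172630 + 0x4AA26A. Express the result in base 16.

Add column by column in base 16, right to left:
  0+A = A
  3+6 = 9
  6+2 = 8
  2+A = C
  7+A = 1 carry 1
  1+4+1 = 6

0x61C89A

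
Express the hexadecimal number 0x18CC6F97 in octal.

0o3063067627

Expand each hex digit to 4 bits: 1=0001 8=1000 C=1100 C=1100 6=0110 F=1111 9=1001 7=0111.
Group the bits in threes: 011 000 110 011 000 110 111 110 010 111 → 3063067627.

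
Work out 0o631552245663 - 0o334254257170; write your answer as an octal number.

Subtract column by column in base 8:
  3-0 → 3
  6-7 → 7 (borrow)
  6-1-1 → 4
  5-7 → 6 (borrow)
  4-5-1 → 6 (borrow)
  2-2-1 → 7 (borrow)
  2-4-1 → 5 (borrow)
  5-5-1 → 7 (borrow)
  5-2-1 → 2
  1-4 → 5 (borrow)
  3-3-1 → 7 (borrow)
  6-3-1 → 2

0o275275766473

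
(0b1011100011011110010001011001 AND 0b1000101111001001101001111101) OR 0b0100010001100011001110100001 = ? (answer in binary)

0b1011100011011110010001011001 AND 0b1000101111001001101001111101 = 0b1000100011001000000001011001.
Then OR with 0b0100010001100011001110100001.

0b1100110011101011001111111001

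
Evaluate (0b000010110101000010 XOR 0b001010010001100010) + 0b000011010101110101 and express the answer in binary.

First 0b000010110101000010 XOR 0b001010010001100010 = 0b001000100100100000.
Add column by column in base 2, right to left:
  0+1 = 1
  0+0 = 0
  0+1 = 1
  0+0 = 0
  0+1 = 1
  1+1 = 0 carry 1
  0+1+1 = 0 carry 1
  0+0+1 = 1
  1+1 = 0 carry 1
  0+0+1 = 1
  0+1 = 1
  1+0 = 1
  0+1 = 1
  0+1 = 1
  0+0 = 0
  1+0 = 1

0b1011111010010101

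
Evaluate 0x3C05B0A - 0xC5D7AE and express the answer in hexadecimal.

Subtract column by column in base 16:
  A-E → C (borrow)
  0-A-1 → 5 (borrow)
  B-7-1 → 3
  5-D → 8 (borrow)
  0-5-1 → A (borrow)
  C-C-1 → F (borrow)
  3-0-1 → 2

0x2FA835C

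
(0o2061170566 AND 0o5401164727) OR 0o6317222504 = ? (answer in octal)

0o6317362526

0o2061170566 AND 0o5401164727 = 0o0001160526.
Then OR with 0o6317222504.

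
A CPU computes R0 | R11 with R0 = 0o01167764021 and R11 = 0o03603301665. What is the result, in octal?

0o03767765665

OR each oct digit independently (no carries):
  0|0=0, 1|3=3, 1|6=7, 6|0=6, 7|3=7, 7|3=7, 6|0=6, 4|1=5, 0|6=6, 2|6=6, 1|5=5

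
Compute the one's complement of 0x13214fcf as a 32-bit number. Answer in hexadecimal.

Each hex digit d becomes f−d:
  1→e, 3→c, 2→d, 1→e, 4→b, f→0, c→3, f→0

0xecdeb030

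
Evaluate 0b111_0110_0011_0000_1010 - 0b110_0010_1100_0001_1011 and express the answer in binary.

0b10011011011101111

Subtract column by column in base 2:
  0-1 → 1 (borrow)
  1-1-1 → 1 (borrow)
  0-0-1 → 1 (borrow)
  1-1-1 → 1 (borrow)
  0-1-1 → 0 (borrow)
  0-0-1 → 1 (borrow)
  0-0-1 → 1 (borrow)
  0-0-1 → 1 (borrow)
  1-0-1 → 0
  1-0 → 1
  0-1 → 1 (borrow)
  0-1-1 → 0 (borrow)
  0-0-1 → 1 (borrow)
  1-1-1 → 1 (borrow)
  1-0-1 → 0
  0-0 → 0
  1-0 → 1
  1-1 → 0
  1-1 → 0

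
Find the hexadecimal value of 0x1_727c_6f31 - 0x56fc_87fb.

Subtract column by column in base 16:
  1-b → 6 (borrow)
  3-f-1 → 3 (borrow)
  f-7-1 → 7
  6-8 → e (borrow)
  c-c-1 → f (borrow)
  7-f-1 → 7 (borrow)
  2-6-1 → b (borrow)
  7-5-1 → 1
  1-0 → 1

0x11b7fe736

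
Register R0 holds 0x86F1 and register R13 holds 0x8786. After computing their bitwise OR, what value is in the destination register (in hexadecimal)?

OR each hex digit independently (no carries):
  8|8=8, 6|7=7, F|8=F, 1|6=7

0x87F7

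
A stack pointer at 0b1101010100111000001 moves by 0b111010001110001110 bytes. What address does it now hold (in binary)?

Add column by column in base 2, right to left:
  1+0 = 1
  0+1 = 1
  0+1 = 1
  0+1 = 1
  0+0 = 0
  0+0 = 0
  1+0 = 1
  1+1 = 0 carry 1
  1+1+1 = 1 carry 1
  0+1+1 = 0 carry 1
  0+0+1 = 1
  1+0 = 1
  0+0 = 0
  1+1 = 0 carry 1
  0+0+1 = 1
  1+1 = 0 carry 1
  0+1+1 = 0 carry 1
  1+1+1 = 1 carry 1
  1+0+1 = 0 carry 1
  final carry 1

0b10100100110101001111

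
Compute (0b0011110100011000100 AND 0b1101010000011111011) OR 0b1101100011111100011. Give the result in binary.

0b0011110100011000100 AND 0b1101010000011111011 = 0b0001010000011000000.
Then OR with 0b1101100011111100011.

0b1101110011111100011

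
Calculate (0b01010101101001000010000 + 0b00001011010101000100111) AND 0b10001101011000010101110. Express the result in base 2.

0b11000000100110

Add column by column in base 2, right to left:
  0+1 = 1
  0+1 = 1
  0+1 = 1
  0+0 = 0
  1+0 = 1
  0+1 = 1
  0+0 = 0
  0+0 = 0
  0+0 = 0
  1+1 = 0 carry 1
  0+0+1 = 1
  0+1 = 1
  1+0 = 1
  0+1 = 1
  1+0 = 1
  1+1 = 0 carry 1
  0+1+1 = 0 carry 1
  1+0+1 = 0 carry 1
  0+1+1 = 0 carry 1
  1+0+1 = 0 carry 1
  0+0+1 = 1
  1+0 = 1
Sum = 0b1100000111110000110111; now AND with 0b10001101011000010101110:
  01100000111110000110111
& 10001101011000010101110
= 00000000011000000100110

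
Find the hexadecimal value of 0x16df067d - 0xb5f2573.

Subtract column by column in base 16:
  d-3 → a
  7-7 → 0
  6-5 → 1
  0-2 → e (borrow)
  f-f-1 → f (borrow)
  d-5-1 → 7
  6-b → b (borrow)
  1-0-1 → 0

0xb7fe10a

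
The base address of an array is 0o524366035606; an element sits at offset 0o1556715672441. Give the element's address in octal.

0o2303303730247

Add column by column in base 8, right to left:
  6+1 = 7
  0+4 = 4
  6+4 = 2 carry 1
  5+2+1 = 0 carry 1
  3+7+1 = 3 carry 1
  0+6+1 = 7
  6+5 = 3 carry 1
  6+1+1 = 0 carry 1
  3+7+1 = 3 carry 1
  4+6+1 = 3 carry 1
  2+5+1 = 0 carry 1
  5+5+1 = 3 carry 1
  0+1+1 = 2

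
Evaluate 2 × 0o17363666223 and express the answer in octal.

0o36747554446

Multiply each base-8 digit by 2, carrying:
  3×2 = 6 → write 6
  2×2 = 4 → write 4
  2×2 = 4 → write 4
  6×2 = 12 → write 4 carry 1
  6×2+1 = 13 → write 5 carry 1
  6×2+1 = 13 → write 5 carry 1
  3×2+1 = 7 → write 7
  6×2 = 12 → write 4 carry 1
  3×2+1 = 7 → write 7
  7×2 = 14 → write 6 carry 1
  1×2+1 = 3 → write 3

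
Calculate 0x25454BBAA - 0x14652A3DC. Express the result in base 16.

Subtract column by column in base 16:
  A-C → E (borrow)
  A-D-1 → C (borrow)
  B-3-1 → 7
  B-A → 1
  4-2 → 2
  5-5 → 0
  4-6 → E (borrow)
  5-4-1 → 0
  2-1 → 1

0x10E0217CE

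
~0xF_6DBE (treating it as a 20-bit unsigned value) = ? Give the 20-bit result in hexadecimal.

0x09241

Each hex digit d becomes F−d:
  F→0, 6→9, D→2, B→4, E→1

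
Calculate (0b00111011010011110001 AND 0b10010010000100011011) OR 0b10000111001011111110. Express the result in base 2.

0b10010111001011111111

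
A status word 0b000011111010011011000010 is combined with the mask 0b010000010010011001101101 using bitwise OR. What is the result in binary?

OR bit by bit (1 where either bit is 1):
  000011111010011011000010
| 010000010010011001101101
= 010011111010011011101111

0b010011111010011011101111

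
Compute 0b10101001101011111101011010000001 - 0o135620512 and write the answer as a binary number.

0o135620512 = 0b1011101110010000101001010 in binary.
Subtract column by column in base 2:
  1-0 → 1
  0-1 → 1 (borrow)
  0-0-1 → 1 (borrow)
  0-1-1 → 0 (borrow)
  0-0-1 → 1 (borrow)
  0-0-1 → 1 (borrow)
  0-1-1 → 0 (borrow)
  1-0-1 → 0
  0-1 → 1 (borrow)
  1-0-1 → 0
  1-0 → 1
  0-0 → 0
  1-0 → 1
  0-1 → 1 (borrow)
  1-0-1 → 0
  1-0 → 1
  1-1 → 0
  1-1 → 0
  1-1 → 0
  1-0 → 1
  0-1 → 1 (borrow)
  1-1-1 → 1 (borrow)
  0-1-1 → 0 (borrow)
  1-0-1 → 0
  1-1 → 0
  0-0 → 0
  0-0 → 0
  1-0 → 1
  0-0 → 0
  1-0 → 1
  0-0 → 0
  1-0 → 1

0b10101000001110001011010100110111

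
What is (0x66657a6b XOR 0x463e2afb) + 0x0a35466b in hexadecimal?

First 0x66657a6b XOR 0x463e2afb = 0x205b5090.
Add column by column in base 16, right to left:
  0+b = b
  9+6 = f
  0+6 = 6
  5+4 = 9
  b+5 = 0 carry 1
  5+3+1 = 9
  0+a = a
  2+0 = 2

0x2a9096fb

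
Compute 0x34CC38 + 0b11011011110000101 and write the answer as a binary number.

0b1101101000001110111101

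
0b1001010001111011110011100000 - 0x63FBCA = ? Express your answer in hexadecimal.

0b1001010001111011110011100000 = 0x947BCE0 in hexadecimal.
Subtract column by column in base 16:
  0-A → 6 (borrow)
  E-C-1 → 1
  C-B → 1
  B-F → C (borrow)
  7-3-1 → 3
  4-6 → E (borrow)
  9-0-1 → 8

0x8E3C116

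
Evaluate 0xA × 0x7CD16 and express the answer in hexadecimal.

0x4E02DC

Multiply each base-16 digit by 10, carrying:
  6×10 = 60 → write C carry 3
  1×10+3 = 13 → write D
  D×10 = 130 → write 2 carry 8
  C×10+8 = 128 → write 0 carry 8
  7×10+8 = 78 → write E carry 4
  remaining carry: 4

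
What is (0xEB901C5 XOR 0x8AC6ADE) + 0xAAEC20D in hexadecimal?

First 0xEB901C5 XOR 0x8AC6ADE = 0x6156B1B.
Add column by column in base 16, right to left:
  B+D = 8 carry 1
  1+0+1 = 2
  B+2 = D
  6+C = 2 carry 1
  5+E+1 = 4 carry 1
  1+A+1 = C
  6+A = 0 carry 1
  final carry 1

0x10C42D28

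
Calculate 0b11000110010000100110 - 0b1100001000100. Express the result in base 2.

Subtract column by column in base 2:
  0-0 → 0
  1-0 → 1
  1-1 → 0
  0-0 → 0
  0-0 → 0
  1-0 → 1
  0-1 → 1 (borrow)
  0-0-1 → 1 (borrow)
  0-0-1 → 1 (borrow)
  0-0-1 → 1 (borrow)
  1-0-1 → 0
  0-1 → 1 (borrow)
  0-1-1 → 0 (borrow)
  1-0-1 → 0
  1-0 → 1
  0-0 → 0
  0-0 → 0
  0-0 → 0
  1-0 → 1
  1-0 → 1

0b11000100101111100010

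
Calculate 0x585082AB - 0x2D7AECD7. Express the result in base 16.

0x2AD595D4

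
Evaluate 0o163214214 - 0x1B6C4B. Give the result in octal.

0o154326101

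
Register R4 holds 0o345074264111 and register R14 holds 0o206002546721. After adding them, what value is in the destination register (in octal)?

0o553077033032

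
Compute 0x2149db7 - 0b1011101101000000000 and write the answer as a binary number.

0b10000011101100001110110111

0x2149db7 = 0b10000101001001110110110111 in binary.
Subtract column by column in base 2:
  1-0 → 1
  1-0 → 1
  1-0 → 1
  0-0 → 0
  1-0 → 1
  1-0 → 1
  0-0 → 0
  1-0 → 1
  1-0 → 1
  0-1 → 1 (borrow)
  1-0-1 → 0
  1-1 → 0
  1-1 → 0
  0-0 → 0
  0-1 → 1 (borrow)
  1-1-1 → 1 (borrow)
  0-1-1 → 0 (borrow)
  0-0-1 → 1 (borrow)
  1-1-1 → 1 (borrow)
  0-0-1 → 1 (borrow)
  1-0-1 → 0
  0-0 → 0
  0-0 → 0
  0-0 → 0
  0-0 → 0
  1-0 → 1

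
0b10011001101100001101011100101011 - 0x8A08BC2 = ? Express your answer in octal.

0b10011001101100001101011100101011 = 0o23154153453 in octal.
0x8A08BC2 = 0o1050105702 in octal.
Subtract column by column in base 8:
  3-2 → 1
  5-0 → 5
  4-7 → 5 (borrow)
  3-5-1 → 5 (borrow)
  5-0-1 → 4
  1-1 → 0
  4-0 → 4
  5-5 → 0
  1-0 → 1
  3-1 → 2
  2-0 → 2

0o22104045551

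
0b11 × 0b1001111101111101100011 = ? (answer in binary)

0b11101111001111000101001

Multiply each base-2 digit by 3, carrying:
  1×3 = 3 → write 1 carry 1
  1×3+1 = 4 → write 0 carry 2
  0×3+2 = 2 → write 0 carry 1
  0×3+1 = 1 → write 1
  0×3 = 0 → write 0
  1×3 = 3 → write 1 carry 1
  1×3+1 = 4 → write 0 carry 2
  0×3+2 = 2 → write 0 carry 1
  1×3+1 = 4 → write 0 carry 2
  1×3+2 = 5 → write 1 carry 2
  1×3+2 = 5 → write 1 carry 2
  1×3+2 = 5 → write 1 carry 2
  1×3+2 = 5 → write 1 carry 2
  0×3+2 = 2 → write 0 carry 1
  1×3+1 = 4 → write 0 carry 2
  1×3+2 = 5 → write 1 carry 2
  1×3+2 = 5 → write 1 carry 2
  1×3+2 = 5 → write 1 carry 2
  1×3+2 = 5 → write 1 carry 2
  0×3+2 = 2 → write 0 carry 1
  0×3+1 = 1 → write 1
  1×3 = 3 → write 1 carry 1
  remaining carry: 1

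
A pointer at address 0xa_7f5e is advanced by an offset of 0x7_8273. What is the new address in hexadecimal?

Add column by column in base 16, right to left:
  e+3 = 1 carry 1
  5+7+1 = d
  f+2 = 1 carry 1
  7+8+1 = 0 carry 1
  a+7+1 = 2 carry 1
  final carry 1

0x1201d1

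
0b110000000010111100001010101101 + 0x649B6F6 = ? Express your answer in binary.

0b110110010101010111100110100011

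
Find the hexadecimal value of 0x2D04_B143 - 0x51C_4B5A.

Subtract column by column in base 16:
  3-A → 9 (borrow)
  4-5-1 → E (borrow)
  1-B-1 → 5 (borrow)
  B-4-1 → 6
  4-C → 8 (borrow)
  0-1-1 → E (borrow)
  D-5-1 → 7
  2-0 → 2

0x27E865E9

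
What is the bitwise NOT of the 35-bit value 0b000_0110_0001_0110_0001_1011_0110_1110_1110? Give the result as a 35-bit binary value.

0b11110011110100111100100100100010001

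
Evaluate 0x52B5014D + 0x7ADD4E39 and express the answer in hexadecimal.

Add column by column in base 16, right to left:
  D+9 = 6 carry 1
  4+3+1 = 8
  1+E = F
  0+4 = 4
  5+D = 2 carry 1
  B+D+1 = 9 carry 1
  2+A+1 = D
  5+7 = C

0xCD924F86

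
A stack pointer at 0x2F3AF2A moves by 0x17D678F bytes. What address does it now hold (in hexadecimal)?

Add column by column in base 16, right to left:
  A+F = 9 carry 1
  2+8+1 = B
  F+7 = 6 carry 1
  A+6+1 = 1 carry 1
  3+D+1 = 1 carry 1
  F+7+1 = 7 carry 1
  2+1+1 = 4

0x47116B9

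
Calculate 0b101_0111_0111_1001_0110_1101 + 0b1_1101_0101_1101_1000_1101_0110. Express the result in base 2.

0b10001011010101001001000011

Add column by column in base 2, right to left:
  1+0 = 1
  0+1 = 1
  1+1 = 0 carry 1
  1+0+1 = 0 carry 1
  0+1+1 = 0 carry 1
  1+0+1 = 0 carry 1
  1+1+1 = 1 carry 1
  0+1+1 = 0 carry 1
  1+0+1 = 0 carry 1
  0+0+1 = 1
  0+0 = 0
  1+1 = 0 carry 1
  1+1+1 = 1 carry 1
  1+0+1 = 0 carry 1
  1+1+1 = 1 carry 1
  0+1+1 = 0 carry 1
  1+1+1 = 1 carry 1
  1+0+1 = 0 carry 1
  1+1+1 = 1 carry 1
  0+0+1 = 1
  1+1 = 0 carry 1
  0+0+1 = 1
  1+1 = 0 carry 1
  0+1+1 = 0 carry 1
  0+1+1 = 0 carry 1
  final carry 1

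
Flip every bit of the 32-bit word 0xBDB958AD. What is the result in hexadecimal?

0x4246A752

Each hex digit d becomes F−d:
  B→4, D→2, B→4, 9→6, 5→A, 8→7, A→5, D→2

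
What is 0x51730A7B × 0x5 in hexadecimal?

Multiply each base-16 digit by 5, carrying:
  B×5 = 55 → write 7 carry 3
  7×5+3 = 38 → write 6 carry 2
  A×5+2 = 52 → write 4 carry 3
  0×5+3 = 3 → write 3
  3×5 = 15 → write F
  7×5 = 35 → write 3 carry 2
  1×5+2 = 7 → write 7
  5×5 = 25 → write 9 carry 1
  remaining carry: 1

0x1973F3467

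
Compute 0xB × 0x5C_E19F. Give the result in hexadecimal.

0x3FDB1D5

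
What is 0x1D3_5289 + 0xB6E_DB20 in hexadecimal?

0xD422DA9

Add column by column in base 16, right to left:
  9+0 = 9
  8+2 = A
  2+B = D
  5+D = 2 carry 1
  3+E+1 = 2 carry 1
  D+6+1 = 4 carry 1
  1+B+1 = D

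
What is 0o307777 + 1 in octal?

The trailing 4 digits are 7 (max in base 8), so adding 1 cascades: they roll to 0 and the next digit up increments.

0o310000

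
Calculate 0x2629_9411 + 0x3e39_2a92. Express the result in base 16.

Add column by column in base 16, right to left:
  1+2 = 3
  1+9 = a
  4+a = e
  9+2 = b
  9+9 = 2 carry 1
  2+3+1 = 6
  6+e = 4 carry 1
  2+3+1 = 6

0x6462bea3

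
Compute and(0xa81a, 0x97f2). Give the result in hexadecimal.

AND each hex digit independently (no carries):
  a&9=8, 8&7=0, 1&f=1, a&2=2

0x8012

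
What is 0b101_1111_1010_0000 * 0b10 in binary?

Multiply each base-2 digit by 2, carrying:
  0×2 = 0 → write 0
  0×2 = 0 → write 0
  0×2 = 0 → write 0
  0×2 = 0 → write 0
  0×2 = 0 → write 0
  1×2 = 2 → write 0 carry 1
  0×2+1 = 1 → write 1
  1×2 = 2 → write 0 carry 1
  1×2+1 = 3 → write 1 carry 1
  1×2+1 = 3 → write 1 carry 1
  1×2+1 = 3 → write 1 carry 1
  1×2+1 = 3 → write 1 carry 1
  1×2+1 = 3 → write 1 carry 1
  0×2+1 = 1 → write 1
  1×2 = 2 → write 0 carry 1
  remaining carry: 1

0b1011111101000000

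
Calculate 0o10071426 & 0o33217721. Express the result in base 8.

AND each oct digit independently (no carries):
  1&3=1, 0&3=0, 0&2=0, 7&1=1, 1&7=1, 4&7=4, 2&2=2, 6&1=0

0o10011420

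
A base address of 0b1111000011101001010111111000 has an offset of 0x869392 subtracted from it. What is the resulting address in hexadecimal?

0b1111000011101001010111111000 = 0xf0e95f8 in hexadecimal.
Subtract column by column in base 16:
  8-2 → 6
  f-9 → 6
  5-3 → 2
  9-9 → 0
  e-6 → 8
  0-8 → 8 (borrow)
  f-0-1 → e

0xe880266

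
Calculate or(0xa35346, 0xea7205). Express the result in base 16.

0xeb7347

OR each hex digit independently (no carries):
  a|e=e, 3|a=b, 5|7=7, 3|2=3, 4|0=4, 6|5=7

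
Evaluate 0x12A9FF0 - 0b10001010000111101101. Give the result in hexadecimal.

0x121FE03

0b10001010000111101101 = 0x8A1ED in hexadecimal.
Subtract column by column in base 16:
  0-D → 3 (borrow)
  F-E-1 → 0
  F-1 → E
  9-A → F (borrow)
  A-8-1 → 1
  2-0 → 2
  1-0 → 1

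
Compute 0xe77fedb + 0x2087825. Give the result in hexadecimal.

Add column by column in base 16, right to left:
  b+5 = 0 carry 1
  d+2+1 = 0 carry 1
  e+8+1 = 7 carry 1
  f+7+1 = 7 carry 1
  7+8+1 = 0 carry 1
  7+0+1 = 8
  e+2 = 0 carry 1
  final carry 1

0x10807700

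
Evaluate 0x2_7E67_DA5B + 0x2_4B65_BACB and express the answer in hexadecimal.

Add column by column in base 16, right to left:
  B+B = 6 carry 1
  5+C+1 = 2 carry 1
  A+A+1 = 5 carry 1
  D+B+1 = 9 carry 1
  7+5+1 = D
  6+6 = C
  E+B = 9 carry 1
  7+4+1 = C
  2+2 = 4

0x4C9CD9526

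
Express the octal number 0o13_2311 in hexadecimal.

0xB4C9

Each octal digit is 3 bits: 1=001 3=011 2=010 3=011 1=001 1=001.
Group the bits into nibbles: 1011 0100 1100 1001 → B4C9.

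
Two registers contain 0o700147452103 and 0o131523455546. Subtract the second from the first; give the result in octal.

0o546423774335

Subtract column by column in base 8:
  3-6 → 5 (borrow)
  0-4-1 → 3 (borrow)
  1-5-1 → 3 (borrow)
  2-5-1 → 4 (borrow)
  5-5-1 → 7 (borrow)
  4-4-1 → 7 (borrow)
  7-3-1 → 3
  4-2 → 2
  1-5 → 4 (borrow)
  0-1-1 → 6 (borrow)
  0-3-1 → 4 (borrow)
  7-1-1 → 5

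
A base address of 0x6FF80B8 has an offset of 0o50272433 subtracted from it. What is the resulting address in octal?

0x6FF80B8 = 0o677700270 in octal.
Subtract column by column in base 8:
  0-3 → 5 (borrow)
  7-3-1 → 3
  2-4 → 6 (borrow)
  0-2-1 → 5 (borrow)
  0-7-1 → 0 (borrow)
  7-2-1 → 4
  7-0 → 7
  7-5 → 2
  6-0 → 6

0o627405635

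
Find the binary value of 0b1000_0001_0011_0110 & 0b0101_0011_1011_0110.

0b0000000100110110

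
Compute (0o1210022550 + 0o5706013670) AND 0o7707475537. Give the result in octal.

0o7106034400

Add column by column in base 8, right to left:
  0+0 = 0
  5+7 = 4 carry 1
  5+6+1 = 4 carry 1
  2+3+1 = 6
  2+1 = 3
  0+0 = 0
  0+6 = 6
  1+0 = 1
  2+7 = 1 carry 1
  1+5+1 = 7
Sum = 0o7116036440; now AND with 0o7707475537:
  7&7=7, 1&7=1, 1&0=0, 6&7=6, 0&4=0, 3&7=3, 6&5=4, 4&5=4, 4&3=0, 0&7=0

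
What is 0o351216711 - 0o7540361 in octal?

Subtract column by column in base 8:
  1-1 → 0
  1-6 → 3 (borrow)
  7-3-1 → 3
  6-0 → 6
  1-4 → 5 (borrow)
  2-5-1 → 4 (borrow)
  1-7-1 → 1 (borrow)
  5-0-1 → 4
  3-0 → 3

0o341456330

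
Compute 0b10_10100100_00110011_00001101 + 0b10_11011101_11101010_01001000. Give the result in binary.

0b101100000100001110101010101

Add column by column in base 2, right to left:
  1+0 = 1
  0+0 = 0
  1+0 = 1
  1+1 = 0 carry 1
  0+0+1 = 1
  0+0 = 0
  0+1 = 1
  0+0 = 0
  1+0 = 1
  1+1 = 0 carry 1
  0+0+1 = 1
  0+1 = 1
  1+0 = 1
  1+1 = 0 carry 1
  0+1+1 = 0 carry 1
  0+1+1 = 0 carry 1
  0+1+1 = 0 carry 1
  0+0+1 = 1
  1+1 = 0 carry 1
  0+1+1 = 0 carry 1
  0+1+1 = 0 carry 1
  1+0+1 = 0 carry 1
  0+1+1 = 0 carry 1
  1+1+1 = 1 carry 1
  0+0+1 = 1
  1+1 = 0 carry 1
  final carry 1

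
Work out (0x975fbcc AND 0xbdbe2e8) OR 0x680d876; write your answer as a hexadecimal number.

0x975fbcc AND 0xbdbe2e8 = 0x951e2c8.
Then OR with 0x680d876.

0xfd1fafe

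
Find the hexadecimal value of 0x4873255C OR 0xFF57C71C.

0xFF77E75C

OR each hex digit independently (no carries):
  4|F=F, 8|F=F, 7|5=7, 3|7=7, 2|C=E, 5|7=7, 5|1=5, C|C=C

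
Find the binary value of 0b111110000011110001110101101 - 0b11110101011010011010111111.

Subtract column by column in base 2:
  1-1 → 0
  0-1 → 1 (borrow)
  1-1-1 → 1 (borrow)
  1-1-1 → 1 (borrow)
  0-1-1 → 0 (borrow)
  1-1-1 → 1 (borrow)
  0-0-1 → 1 (borrow)
  1-1-1 → 1 (borrow)
  1-0-1 → 0
  1-1 → 0
  0-1 → 1 (borrow)
  0-0-1 → 1 (borrow)
  0-0-1 → 1 (borrow)
  1-1-1 → 1 (borrow)
  1-0-1 → 0
  1-1 → 0
  1-1 → 0
  0-0 → 0
  0-1 → 1 (borrow)
  0-0-1 → 1 (borrow)
  0-1-1 → 0 (borrow)
  0-0-1 → 1 (borrow)
  1-1-1 → 1 (borrow)
  1-1-1 → 1 (borrow)
  1-1-1 → 1 (borrow)
  1-1-1 → 1 (borrow)
  1-0-1 → 0

0b11111011000011110011101110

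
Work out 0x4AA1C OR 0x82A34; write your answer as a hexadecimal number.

OR each hex digit independently (no carries):
  4|8=C, A|2=A, A|A=A, 1|3=3, C|4=C

0xCAA3C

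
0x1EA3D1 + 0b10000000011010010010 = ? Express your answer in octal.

0o11525143

0x1EA3D1 = 0o7521721 in octal.
0b10000000011010010010 = 0o2003222 in octal.
Add column by column in base 8, right to left:
  1+2 = 3
  2+2 = 4
  7+2 = 1 carry 1
  1+3+1 = 5
  2+0 = 2
  5+0 = 5
  7+2 = 1 carry 1
  final carry 1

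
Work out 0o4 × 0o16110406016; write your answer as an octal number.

0o70442030070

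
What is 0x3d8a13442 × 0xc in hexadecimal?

Multiply each base-16 digit by 12, carrying:
  2×12 = 24 → write 8 carry 1
  4×12+1 = 49 → write 1 carry 3
  4×12+3 = 51 → write 3 carry 3
  3×12+3 = 39 → write 7 carry 2
  1×12+2 = 14 → write e
  a×12 = 120 → write 8 carry 7
  8×12+7 = 103 → write 7 carry 6
  d×12+6 = 162 → write 2 carry 10
  3×12+10 = 46 → write e carry 2
  remaining carry: 2

0x2e278e7318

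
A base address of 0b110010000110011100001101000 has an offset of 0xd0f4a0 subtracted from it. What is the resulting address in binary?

0b101011100100100001111001000

0xd0f4a0 = 0b110100001111010010100000 in binary.
Subtract column by column in base 2:
  0-0 → 0
  0-0 → 0
  0-0 → 0
  1-0 → 1
  0-0 → 0
  1-1 → 0
  1-0 → 1
  0-1 → 1 (borrow)
  0-0-1 → 1 (borrow)
  0-0-1 → 1 (borrow)
  0-1-1 → 0 (borrow)
  1-0-1 → 0
  1-1 → 0
  1-1 → 0
  0-1 → 1 (borrow)
  0-1-1 → 0 (borrow)
  1-0-1 → 0
  1-0 → 1
  0-0 → 0
  0-0 → 0
  0-1 → 1 (borrow)
  0-0-1 → 1 (borrow)
  1-1-1 → 1 (borrow)
  0-1-1 → 0 (borrow)
  0-0-1 → 1 (borrow)
  1-0-1 → 0
  1-0 → 1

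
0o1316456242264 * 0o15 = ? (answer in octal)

0o22175532076444

Multiply each base-8 digit by 13, carrying:
  4×13 = 52 → write 4 carry 6
  6×13+6 = 84 → write 4 carry 10
  2×13+10 = 36 → write 4 carry 4
  2×13+4 = 30 → write 6 carry 3
  4×13+3 = 55 → write 7 carry 6
  2×13+6 = 32 → write 0 carry 4
  6×13+4 = 82 → write 2 carry 10
  5×13+10 = 75 → write 3 carry 9
  4×13+9 = 61 → write 5 carry 7
  6×13+7 = 85 → write 5 carry 10
  1×13+10 = 23 → write 7 carry 2
  3×13+2 = 41 → write 1 carry 5
  1×13+5 = 18 → write 2 carry 2
  remaining carry: 2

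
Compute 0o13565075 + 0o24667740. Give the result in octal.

Add column by column in base 8, right to left:
  5+0 = 5
  7+4 = 3 carry 1
  0+7+1 = 0 carry 1
  5+7+1 = 5 carry 1
  6+6+1 = 5 carry 1
  5+6+1 = 4 carry 1
  3+4+1 = 0 carry 1
  1+2+1 = 4

0o40455035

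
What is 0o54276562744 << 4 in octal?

4 bits is not a whole number of base-8 digits; in binary: 101100010111110101110010111100100 << 4 = 1011000101111101011100101111001000000.

0o1305753457100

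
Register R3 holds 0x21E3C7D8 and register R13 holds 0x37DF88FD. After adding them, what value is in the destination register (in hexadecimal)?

0x59C350D5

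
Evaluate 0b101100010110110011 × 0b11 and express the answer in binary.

Multiply each base-2 digit by 3, carrying:
  1×3 = 3 → write 1 carry 1
  1×3+1 = 4 → write 0 carry 2
  0×3+2 = 2 → write 0 carry 1
  0×3+1 = 1 → write 1
  1×3 = 3 → write 1 carry 1
  1×3+1 = 4 → write 0 carry 2
  0×3+2 = 2 → write 0 carry 1
  1×3+1 = 4 → write 0 carry 2
  1×3+2 = 5 → write 1 carry 2
  0×3+2 = 2 → write 0 carry 1
  1×3+1 = 4 → write 0 carry 2
  0×3+2 = 2 → write 0 carry 1
  0×3+1 = 1 → write 1
  0×3 = 0 → write 0
  1×3 = 3 → write 1 carry 1
  1×3+1 = 4 → write 0 carry 2
  0×3+2 = 2 → write 0 carry 1
  1×3+1 = 4 → write 0 carry 2
  remaining carry: 10

0b10000101000100011001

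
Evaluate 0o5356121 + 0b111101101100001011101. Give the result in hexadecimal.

0x34b4ae

0o5356121 = 0x15dc51 in hexadecimal.
0b111101101100001011101 = 0x1ed85d in hexadecimal.
Add column by column in base 16, right to left:
  1+d = e
  5+5 = a
  c+8 = 4 carry 1
  d+d+1 = b carry 1
  5+e+1 = 4 carry 1
  1+1+1 = 3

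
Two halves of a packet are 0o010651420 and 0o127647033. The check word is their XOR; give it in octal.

XOR each oct digit independently (no carries):
  0^1=1, 1^2=3, 0^7=7, 6^6=0, 5^4=1, 1^7=6, 4^0=4, 2^3=1, 0^3=3

0o137016413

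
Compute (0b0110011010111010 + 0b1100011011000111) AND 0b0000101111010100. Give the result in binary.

0b100110000000

Add column by column in base 2, right to left:
  0+1 = 1
  1+1 = 0 carry 1
  0+1+1 = 0 carry 1
  1+0+1 = 0 carry 1
  1+0+1 = 0 carry 1
  1+0+1 = 0 carry 1
  0+1+1 = 0 carry 1
  1+1+1 = 1 carry 1
  0+0+1 = 1
  1+1 = 0 carry 1
  1+1+1 = 1 carry 1
  0+0+1 = 1
  0+0 = 0
  1+0 = 1
  1+1 = 0 carry 1
  0+1+1 = 0 carry 1
  final carry 1
Sum = 0b10010110110000001; now AND with 0b0000101111010100:
  10010110110000001
& 00000101111010100
= 00000100110000000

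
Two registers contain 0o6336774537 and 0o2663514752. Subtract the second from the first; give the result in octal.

Subtract column by column in base 8:
  7-2 → 5
  3-5 → 6 (borrow)
  5-7-1 → 5 (borrow)
  4-4-1 → 7 (borrow)
  7-1-1 → 5
  7-5 → 2
  6-3 → 3
  3-6 → 5 (borrow)
  3-6-1 → 4 (borrow)
  6-2-1 → 3

0o3453257565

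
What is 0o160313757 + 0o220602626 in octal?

Add column by column in base 8, right to left:
  7+6 = 5 carry 1
  5+2+1 = 0 carry 1
  7+6+1 = 6 carry 1
  3+2+1 = 6
  1+0 = 1
  3+6 = 1 carry 1
  0+0+1 = 1
  6+2 = 0 carry 1
  1+2+1 = 4

0o401116605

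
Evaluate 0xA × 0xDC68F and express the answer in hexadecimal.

Multiply each base-16 digit by 10, carrying:
  F×10 = 150 → write 6 carry 9
  8×10+9 = 89 → write 9 carry 5
  6×10+5 = 65 → write 1 carry 4
  C×10+4 = 124 → write C carry 7
  D×10+7 = 137 → write 9 carry 8
  remaining carry: 8

0x89C196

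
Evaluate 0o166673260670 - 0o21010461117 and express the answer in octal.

0o145662577551

Subtract column by column in base 8:
  0-7 → 1 (borrow)
  7-1-1 → 5
  6-1 → 5
  0-1 → 7 (borrow)
  6-6-1 → 7 (borrow)
  2-4-1 → 5 (borrow)
  3-0-1 → 2
  7-1 → 6
  6-0 → 6
  6-1 → 5
  6-2 → 4
  1-0 → 1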